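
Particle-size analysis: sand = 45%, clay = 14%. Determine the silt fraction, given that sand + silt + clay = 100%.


Step 1: sand + silt + clay = 100%
Step 2: silt = 100 - sand - clay
Step 3: silt = 100 - 45 - 14
Step 4: silt = 41%

41


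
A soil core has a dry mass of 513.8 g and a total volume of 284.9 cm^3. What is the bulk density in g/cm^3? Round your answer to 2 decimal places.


Step 1: Identify the formula: BD = dry mass / volume
Step 2: Substitute values: BD = 513.8 / 284.9
Step 3: BD = 1.8 g/cm^3

1.8


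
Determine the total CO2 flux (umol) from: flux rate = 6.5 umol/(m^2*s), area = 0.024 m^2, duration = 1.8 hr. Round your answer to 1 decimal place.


Step 1: Convert time to seconds: 1.8 hr * 3600 = 6480.0 s
Step 2: Total = flux * area * time_s
Step 3: Total = 6.5 * 0.024 * 6480.0
Step 4: Total = 1010.9 umol

1010.9


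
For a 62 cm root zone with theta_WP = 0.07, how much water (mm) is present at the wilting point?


Step 1: Water (mm) = theta_WP * depth * 10
Step 2: Water = 0.07 * 62 * 10
Step 3: Water = 43.4 mm

43.4


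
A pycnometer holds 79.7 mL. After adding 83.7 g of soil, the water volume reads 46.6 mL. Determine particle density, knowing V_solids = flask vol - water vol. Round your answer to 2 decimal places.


Step 1: Volume of solids = flask volume - water volume with soil
Step 2: V_solids = 79.7 - 46.6 = 33.1 mL
Step 3: Particle density = mass / V_solids = 83.7 / 33.1 = 2.53 g/cm^3

2.53


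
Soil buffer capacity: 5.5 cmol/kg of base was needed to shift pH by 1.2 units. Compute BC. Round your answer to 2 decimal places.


Step 1: BC = change in base / change in pH
Step 2: BC = 5.5 / 1.2
Step 3: BC = 4.58 cmol/(kg*pH unit)

4.58


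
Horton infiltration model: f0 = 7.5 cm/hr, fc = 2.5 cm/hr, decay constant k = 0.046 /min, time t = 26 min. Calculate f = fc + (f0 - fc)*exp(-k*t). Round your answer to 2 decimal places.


Step 1: f = fc + (f0 - fc) * exp(-k * t)
Step 2: exp(-0.046 * 26) = 0.302401
Step 3: f = 2.5 + (7.5 - 2.5) * 0.302401
Step 4: f = 2.5 + 5.0 * 0.302401
Step 5: f = 4.01 cm/hr

4.01


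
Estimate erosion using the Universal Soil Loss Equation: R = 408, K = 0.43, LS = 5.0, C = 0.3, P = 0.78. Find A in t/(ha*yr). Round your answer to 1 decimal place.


Step 1: A = R * K * LS * C * P
Step 2: R * K = 408 * 0.43 = 175.44
Step 3: (R*K) * LS = 175.44 * 5.0 = 877.2
Step 4: * C * P = 877.2 * 0.3 * 0.78 = 205.3
Step 5: A = 205.3 t/(ha*yr)

205.3


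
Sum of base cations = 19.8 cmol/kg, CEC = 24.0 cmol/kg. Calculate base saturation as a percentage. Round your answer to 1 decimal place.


Step 1: BS = 100 * (sum of bases) / CEC
Step 2: BS = 100 * 19.8 / 24.0
Step 3: BS = 82.5%

82.5


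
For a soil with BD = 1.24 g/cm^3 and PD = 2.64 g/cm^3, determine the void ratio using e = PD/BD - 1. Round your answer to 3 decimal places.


Step 1: e = PD / BD - 1
Step 2: e = 2.64 / 1.24 - 1
Step 3: e = 2.12903 - 1
Step 4: e = 1.129

1.129


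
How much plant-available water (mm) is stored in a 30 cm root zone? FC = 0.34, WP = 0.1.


Step 1: Available water = (FC - WP) * depth * 10
Step 2: AW = (0.34 - 0.1) * 30 * 10
Step 3: AW = 0.24 * 30 * 10
Step 4: AW = 72.0 mm

72.0


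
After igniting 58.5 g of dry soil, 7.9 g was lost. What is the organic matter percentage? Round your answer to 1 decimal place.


Step 1: OM% = 100 * LOI / sample mass
Step 2: OM = 100 * 7.9 / 58.5
Step 3: OM = 13.5%

13.5


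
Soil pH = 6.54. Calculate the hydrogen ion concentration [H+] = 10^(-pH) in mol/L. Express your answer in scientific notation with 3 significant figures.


Step 1: [H+] = 10^(-pH)
Step 2: [H+] = 10^(-6.54)
Step 3: [H+] = 2.88e-07 mol/L

2.88e-07


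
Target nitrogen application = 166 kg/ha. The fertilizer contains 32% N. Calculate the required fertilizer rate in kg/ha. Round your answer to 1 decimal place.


Step 1: Fertilizer rate = target N / (N content / 100)
Step 2: Rate = 166 / (32 / 100)
Step 3: Rate = 166 / 0.32
Step 4: Rate = 518.8 kg/ha

518.8


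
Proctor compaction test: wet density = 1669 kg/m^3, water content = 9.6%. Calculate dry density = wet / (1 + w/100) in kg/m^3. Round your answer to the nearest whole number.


Step 1: Dry density = wet density / (1 + w/100)
Step 2: Dry density = 1669 / (1 + 9.6/100)
Step 3: Dry density = 1669 / 1.096
Step 4: Dry density = 1523 kg/m^3

1523


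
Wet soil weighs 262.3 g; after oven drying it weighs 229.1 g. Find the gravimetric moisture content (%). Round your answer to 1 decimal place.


Step 1: Water mass = wet - dry = 262.3 - 229.1 = 33.2 g
Step 2: w = 100 * water mass / dry mass
Step 3: w = 100 * 33.2 / 229.1 = 14.5%

14.5


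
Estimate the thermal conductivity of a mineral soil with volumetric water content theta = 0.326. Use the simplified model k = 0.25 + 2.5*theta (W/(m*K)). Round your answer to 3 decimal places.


Step 1: k = 0.25 + 2.5 * theta
Step 2: k = 0.25 + 2.5 * 0.326
Step 3: k = 0.25 + 0.815
Step 4: k = 1.065 W/(m*K)

1.065


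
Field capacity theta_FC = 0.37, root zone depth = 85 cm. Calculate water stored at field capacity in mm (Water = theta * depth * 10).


Step 1: Water (mm) = theta_FC * depth (cm) * 10
Step 2: Water = 0.37 * 85 * 10
Step 3: Water = 314.5 mm

314.5


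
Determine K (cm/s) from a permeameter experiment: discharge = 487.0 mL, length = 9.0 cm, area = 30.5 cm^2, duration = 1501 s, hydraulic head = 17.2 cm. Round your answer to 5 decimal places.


Step 1: K = Q * L / (A * t * h)
Step 2: Numerator = 487.0 * 9.0 = 4383.0
Step 3: Denominator = 30.5 * 1501 * 17.2 = 787424.6
Step 4: K = 4383.0 / 787424.6 = 0.00557 cm/s

0.00557


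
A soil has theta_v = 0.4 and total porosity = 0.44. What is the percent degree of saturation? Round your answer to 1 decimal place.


Step 1: S = 100 * theta_v / n
Step 2: S = 100 * 0.4 / 0.44
Step 3: S = 90.9%

90.9


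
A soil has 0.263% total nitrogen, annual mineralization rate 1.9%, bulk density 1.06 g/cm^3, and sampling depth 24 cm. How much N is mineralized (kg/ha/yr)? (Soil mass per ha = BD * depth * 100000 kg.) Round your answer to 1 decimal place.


Step 1: Soil mass per ha = BD * depth * 100000 = 1.06 * 24 * 100000 = 2544000 kg
Step 2: Total N pool = soil mass * N%/100 = 2544000 * 0.263/100 = 6690.72 kg/ha
Step 3: N mineralized = N pool * rate%/100 = 6690.72 * 1.9/100 = 127.1 kg/ha/yr

127.1


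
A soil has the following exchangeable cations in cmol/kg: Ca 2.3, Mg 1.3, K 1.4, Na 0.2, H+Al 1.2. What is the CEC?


Step 1: CEC = Ca + Mg + K + Na + (H+Al)
Step 2: CEC = 2.3 + 1.3 + 1.4 + 0.2 + 1.2
Step 3: CEC = 6.4 cmol/kg

6.4


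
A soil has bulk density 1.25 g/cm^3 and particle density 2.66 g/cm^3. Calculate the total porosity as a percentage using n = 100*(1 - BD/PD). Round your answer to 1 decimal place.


Step 1: Formula: n = 100 * (1 - BD / PD)
Step 2: n = 100 * (1 - 1.25 / 2.66)
Step 3: n = 100 * (1 - 0.46992)
Step 4: n = 53.0%

53.0


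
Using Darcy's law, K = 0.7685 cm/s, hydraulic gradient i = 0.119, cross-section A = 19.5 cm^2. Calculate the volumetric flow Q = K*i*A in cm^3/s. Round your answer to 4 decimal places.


Step 1: Apply Darcy's law: Q = K * i * A
Step 2: Q = 0.7685 * 0.119 * 19.5
Step 3: Q = 1.7833 cm^3/s

1.7833


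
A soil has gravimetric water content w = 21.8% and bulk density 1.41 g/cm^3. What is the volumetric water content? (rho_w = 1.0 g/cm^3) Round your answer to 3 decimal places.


Step 1: theta = (w / 100) * BD / rho_w
Step 2: theta = (21.8 / 100) * 1.41 / 1.0
Step 3: theta = 0.218 * 1.41
Step 4: theta = 0.307

0.307


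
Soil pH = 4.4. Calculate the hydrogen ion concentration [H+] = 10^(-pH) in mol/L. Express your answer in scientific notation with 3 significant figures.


Step 1: [H+] = 10^(-pH)
Step 2: [H+] = 10^(-4.4)
Step 3: [H+] = 3.98e-05 mol/L

3.98e-05


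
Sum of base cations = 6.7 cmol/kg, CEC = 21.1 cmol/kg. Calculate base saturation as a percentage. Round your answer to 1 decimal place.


Step 1: BS = 100 * (sum of bases) / CEC
Step 2: BS = 100 * 6.7 / 21.1
Step 3: BS = 31.8%

31.8


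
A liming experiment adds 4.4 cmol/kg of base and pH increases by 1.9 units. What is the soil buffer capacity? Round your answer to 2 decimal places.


Step 1: BC = change in base / change in pH
Step 2: BC = 4.4 / 1.9
Step 3: BC = 2.32 cmol/(kg*pH unit)

2.32


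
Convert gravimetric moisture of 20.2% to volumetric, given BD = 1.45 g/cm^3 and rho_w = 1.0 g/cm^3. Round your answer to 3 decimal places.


Step 1: theta = (w / 100) * BD / rho_w
Step 2: theta = (20.2 / 100) * 1.45 / 1.0
Step 3: theta = 0.202 * 1.45
Step 4: theta = 0.293

0.293


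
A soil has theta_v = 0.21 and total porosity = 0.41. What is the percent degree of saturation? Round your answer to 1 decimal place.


Step 1: S = 100 * theta_v / n
Step 2: S = 100 * 0.21 / 0.41
Step 3: S = 51.2%

51.2


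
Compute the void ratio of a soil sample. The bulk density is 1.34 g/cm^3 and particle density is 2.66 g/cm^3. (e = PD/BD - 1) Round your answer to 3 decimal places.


Step 1: e = PD / BD - 1
Step 2: e = 2.66 / 1.34 - 1
Step 3: e = 1.98507 - 1
Step 4: e = 0.985

0.985


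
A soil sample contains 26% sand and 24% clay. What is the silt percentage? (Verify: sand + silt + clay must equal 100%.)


Step 1: sand + silt + clay = 100%
Step 2: silt = 100 - sand - clay
Step 3: silt = 100 - 26 - 24
Step 4: silt = 50%

50


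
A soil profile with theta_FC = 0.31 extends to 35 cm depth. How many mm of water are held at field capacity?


Step 1: Water (mm) = theta_FC * depth (cm) * 10
Step 2: Water = 0.31 * 35 * 10
Step 3: Water = 108.5 mm

108.5


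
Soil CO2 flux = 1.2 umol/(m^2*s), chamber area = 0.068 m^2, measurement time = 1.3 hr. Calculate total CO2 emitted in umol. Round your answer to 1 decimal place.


Step 1: Convert time to seconds: 1.3 hr * 3600 = 4680.0 s
Step 2: Total = flux * area * time_s
Step 3: Total = 1.2 * 0.068 * 4680.0
Step 4: Total = 381.9 umol

381.9


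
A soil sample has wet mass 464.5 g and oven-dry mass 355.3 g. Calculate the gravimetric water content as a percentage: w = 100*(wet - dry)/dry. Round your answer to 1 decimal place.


Step 1: Water mass = wet - dry = 464.5 - 355.3 = 109.2 g
Step 2: w = 100 * water mass / dry mass
Step 3: w = 100 * 109.2 / 355.3 = 30.7%

30.7


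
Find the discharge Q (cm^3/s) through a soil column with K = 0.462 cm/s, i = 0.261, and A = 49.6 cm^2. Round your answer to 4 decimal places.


Step 1: Apply Darcy's law: Q = K * i * A
Step 2: Q = 0.462 * 0.261 * 49.6
Step 3: Q = 5.9809 cm^3/s

5.9809


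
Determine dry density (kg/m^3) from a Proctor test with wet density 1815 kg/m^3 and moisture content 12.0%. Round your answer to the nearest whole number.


Step 1: Dry density = wet density / (1 + w/100)
Step 2: Dry density = 1815 / (1 + 12.0/100)
Step 3: Dry density = 1815 / 1.12
Step 4: Dry density = 1621 kg/m^3

1621


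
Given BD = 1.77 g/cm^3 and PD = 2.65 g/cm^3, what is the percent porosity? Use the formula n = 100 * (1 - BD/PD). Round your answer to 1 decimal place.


Step 1: Formula: n = 100 * (1 - BD / PD)
Step 2: n = 100 * (1 - 1.77 / 2.65)
Step 3: n = 100 * (1 - 0.66792)
Step 4: n = 33.2%

33.2


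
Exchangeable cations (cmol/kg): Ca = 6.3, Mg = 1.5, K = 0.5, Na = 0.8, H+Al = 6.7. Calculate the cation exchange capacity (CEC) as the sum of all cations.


Step 1: CEC = Ca + Mg + K + Na + (H+Al)
Step 2: CEC = 6.3 + 1.5 + 0.5 + 0.8 + 6.7
Step 3: CEC = 15.8 cmol/kg

15.8


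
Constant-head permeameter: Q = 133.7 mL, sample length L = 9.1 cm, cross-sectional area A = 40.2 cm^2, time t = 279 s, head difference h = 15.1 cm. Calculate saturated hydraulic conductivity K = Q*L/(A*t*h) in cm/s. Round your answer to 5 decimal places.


Step 1: K = Q * L / (A * t * h)
Step 2: Numerator = 133.7 * 9.1 = 1216.67
Step 3: Denominator = 40.2 * 279 * 15.1 = 169358.58
Step 4: K = 1216.67 / 169358.58 = 0.00718 cm/s

0.00718


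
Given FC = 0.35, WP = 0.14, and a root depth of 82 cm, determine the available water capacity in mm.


Step 1: Available water = (FC - WP) * depth * 10
Step 2: AW = (0.35 - 0.14) * 82 * 10
Step 3: AW = 0.21 * 82 * 10
Step 4: AW = 172.2 mm

172.2


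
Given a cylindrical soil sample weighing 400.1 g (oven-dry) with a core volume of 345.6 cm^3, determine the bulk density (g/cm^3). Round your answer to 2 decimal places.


Step 1: Identify the formula: BD = dry mass / volume
Step 2: Substitute values: BD = 400.1 / 345.6
Step 3: BD = 1.16 g/cm^3

1.16


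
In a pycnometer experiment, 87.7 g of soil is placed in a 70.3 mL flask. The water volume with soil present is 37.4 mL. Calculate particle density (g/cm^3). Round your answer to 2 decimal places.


Step 1: Volume of solids = flask volume - water volume with soil
Step 2: V_solids = 70.3 - 37.4 = 32.9 mL
Step 3: Particle density = mass / V_solids = 87.7 / 32.9 = 2.67 g/cm^3

2.67


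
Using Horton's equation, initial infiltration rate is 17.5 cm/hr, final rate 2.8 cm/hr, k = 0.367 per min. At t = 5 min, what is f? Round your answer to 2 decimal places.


Step 1: f = fc + (f0 - fc) * exp(-k * t)
Step 2: exp(-0.367 * 5) = 0.159614
Step 3: f = 2.8 + (17.5 - 2.8) * 0.159614
Step 4: f = 2.8 + 14.7 * 0.159614
Step 5: f = 5.15 cm/hr

5.15


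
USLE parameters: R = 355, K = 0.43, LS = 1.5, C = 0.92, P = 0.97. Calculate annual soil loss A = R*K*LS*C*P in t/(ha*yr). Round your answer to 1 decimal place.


Step 1: A = R * K * LS * C * P
Step 2: R * K = 355 * 0.43 = 152.65
Step 3: (R*K) * LS = 152.65 * 1.5 = 228.975
Step 4: * C * P = 228.975 * 0.92 * 0.97 = 204.3
Step 5: A = 204.3 t/(ha*yr)

204.3


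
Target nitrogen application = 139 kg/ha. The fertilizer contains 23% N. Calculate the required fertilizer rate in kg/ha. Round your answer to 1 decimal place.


Step 1: Fertilizer rate = target N / (N content / 100)
Step 2: Rate = 139 / (23 / 100)
Step 3: Rate = 139 / 0.23
Step 4: Rate = 604.3 kg/ha

604.3


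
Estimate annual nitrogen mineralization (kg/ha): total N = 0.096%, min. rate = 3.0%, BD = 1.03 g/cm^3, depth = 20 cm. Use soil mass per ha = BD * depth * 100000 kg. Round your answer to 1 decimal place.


Step 1: Soil mass per ha = BD * depth * 100000 = 1.03 * 20 * 100000 = 2060000 kg
Step 2: Total N pool = soil mass * N%/100 = 2060000 * 0.096/100 = 1977.6 kg/ha
Step 3: N mineralized = N pool * rate%/100 = 1977.6 * 3.0/100 = 59.3 kg/ha/yr

59.3


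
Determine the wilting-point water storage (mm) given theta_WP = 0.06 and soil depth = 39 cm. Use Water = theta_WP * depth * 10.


Step 1: Water (mm) = theta_WP * depth * 10
Step 2: Water = 0.06 * 39 * 10
Step 3: Water = 23.4 mm

23.4


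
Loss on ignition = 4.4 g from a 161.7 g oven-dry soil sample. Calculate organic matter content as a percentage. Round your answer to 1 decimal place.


Step 1: OM% = 100 * LOI / sample mass
Step 2: OM = 100 * 4.4 / 161.7
Step 3: OM = 2.7%

2.7


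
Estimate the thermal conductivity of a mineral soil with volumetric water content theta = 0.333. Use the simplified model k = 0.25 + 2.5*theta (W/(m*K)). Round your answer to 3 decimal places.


Step 1: k = 0.25 + 2.5 * theta
Step 2: k = 0.25 + 2.5 * 0.333
Step 3: k = 0.25 + 0.833
Step 4: k = 1.083 W/(m*K)

1.083


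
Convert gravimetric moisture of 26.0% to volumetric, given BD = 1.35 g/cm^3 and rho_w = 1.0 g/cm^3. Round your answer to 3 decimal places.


Step 1: theta = (w / 100) * BD / rho_w
Step 2: theta = (26.0 / 100) * 1.35 / 1.0
Step 3: theta = 0.26 * 1.35
Step 4: theta = 0.351

0.351


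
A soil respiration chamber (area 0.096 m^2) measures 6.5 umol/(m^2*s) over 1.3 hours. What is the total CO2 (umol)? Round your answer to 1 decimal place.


Step 1: Convert time to seconds: 1.3 hr * 3600 = 4680.0 s
Step 2: Total = flux * area * time_s
Step 3: Total = 6.5 * 0.096 * 4680.0
Step 4: Total = 2920.3 umol

2920.3


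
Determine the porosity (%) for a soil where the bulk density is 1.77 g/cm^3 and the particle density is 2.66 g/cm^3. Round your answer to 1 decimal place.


Step 1: Formula: n = 100 * (1 - BD / PD)
Step 2: n = 100 * (1 - 1.77 / 2.66)
Step 3: n = 100 * (1 - 0.66541)
Step 4: n = 33.5%

33.5


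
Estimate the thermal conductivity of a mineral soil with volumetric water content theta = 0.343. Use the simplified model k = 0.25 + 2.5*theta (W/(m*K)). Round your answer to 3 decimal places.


Step 1: k = 0.25 + 2.5 * theta
Step 2: k = 0.25 + 2.5 * 0.343
Step 3: k = 0.25 + 0.858
Step 4: k = 1.108 W/(m*K)

1.108


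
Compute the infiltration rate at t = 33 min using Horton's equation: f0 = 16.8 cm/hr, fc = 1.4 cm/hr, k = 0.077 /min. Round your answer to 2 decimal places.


Step 1: f = fc + (f0 - fc) * exp(-k * t)
Step 2: exp(-0.077 * 33) = 0.078788
Step 3: f = 1.4 + (16.8 - 1.4) * 0.078788
Step 4: f = 1.4 + 15.4 * 0.078788
Step 5: f = 2.61 cm/hr

2.61


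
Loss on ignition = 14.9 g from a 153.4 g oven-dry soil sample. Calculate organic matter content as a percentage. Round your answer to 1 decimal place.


Step 1: OM% = 100 * LOI / sample mass
Step 2: OM = 100 * 14.9 / 153.4
Step 3: OM = 9.7%

9.7


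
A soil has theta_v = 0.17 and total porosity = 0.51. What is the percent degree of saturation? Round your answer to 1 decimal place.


Step 1: S = 100 * theta_v / n
Step 2: S = 100 * 0.17 / 0.51
Step 3: S = 33.3%

33.3


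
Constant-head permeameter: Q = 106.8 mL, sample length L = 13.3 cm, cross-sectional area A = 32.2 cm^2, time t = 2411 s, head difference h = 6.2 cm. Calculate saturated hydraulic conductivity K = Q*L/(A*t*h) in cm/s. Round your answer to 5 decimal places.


Step 1: K = Q * L / (A * t * h)
Step 2: Numerator = 106.8 * 13.3 = 1420.44
Step 3: Denominator = 32.2 * 2411 * 6.2 = 481332.04
Step 4: K = 1420.44 / 481332.04 = 0.00295 cm/s

0.00295


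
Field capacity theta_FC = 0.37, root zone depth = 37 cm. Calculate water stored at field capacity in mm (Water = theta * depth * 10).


Step 1: Water (mm) = theta_FC * depth (cm) * 10
Step 2: Water = 0.37 * 37 * 10
Step 3: Water = 136.9 mm

136.9


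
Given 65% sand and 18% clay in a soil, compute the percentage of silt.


Step 1: sand + silt + clay = 100%
Step 2: silt = 100 - sand - clay
Step 3: silt = 100 - 65 - 18
Step 4: silt = 17%

17


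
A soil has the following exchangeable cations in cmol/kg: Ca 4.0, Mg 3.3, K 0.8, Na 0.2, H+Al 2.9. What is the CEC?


Step 1: CEC = Ca + Mg + K + Na + (H+Al)
Step 2: CEC = 4.0 + 3.3 + 0.8 + 0.2 + 2.9
Step 3: CEC = 11.2 cmol/kg

11.2


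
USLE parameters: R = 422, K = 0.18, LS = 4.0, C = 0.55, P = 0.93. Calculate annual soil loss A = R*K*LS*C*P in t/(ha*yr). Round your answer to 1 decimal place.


Step 1: A = R * K * LS * C * P
Step 2: R * K = 422 * 0.18 = 75.96
Step 3: (R*K) * LS = 75.96 * 4.0 = 303.84
Step 4: * C * P = 303.84 * 0.55 * 0.93 = 155.4
Step 5: A = 155.4 t/(ha*yr)

155.4


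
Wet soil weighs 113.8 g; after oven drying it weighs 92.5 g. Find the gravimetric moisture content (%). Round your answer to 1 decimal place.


Step 1: Water mass = wet - dry = 113.8 - 92.5 = 21.3 g
Step 2: w = 100 * water mass / dry mass
Step 3: w = 100 * 21.3 / 92.5 = 23.0%

23.0


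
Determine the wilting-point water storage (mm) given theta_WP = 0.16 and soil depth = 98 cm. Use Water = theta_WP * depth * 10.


Step 1: Water (mm) = theta_WP * depth * 10
Step 2: Water = 0.16 * 98 * 10
Step 3: Water = 156.8 mm

156.8


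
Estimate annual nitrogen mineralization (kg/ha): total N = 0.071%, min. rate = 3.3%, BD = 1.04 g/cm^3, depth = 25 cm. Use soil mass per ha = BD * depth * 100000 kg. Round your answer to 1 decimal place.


Step 1: Soil mass per ha = BD * depth * 100000 = 1.04 * 25 * 100000 = 2600000 kg
Step 2: Total N pool = soil mass * N%/100 = 2600000 * 0.071/100 = 1846.0 kg/ha
Step 3: N mineralized = N pool * rate%/100 = 1846.0 * 3.3/100 = 60.9 kg/ha/yr

60.9


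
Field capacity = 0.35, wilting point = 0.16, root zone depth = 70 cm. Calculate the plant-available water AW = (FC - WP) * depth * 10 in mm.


Step 1: Available water = (FC - WP) * depth * 10
Step 2: AW = (0.35 - 0.16) * 70 * 10
Step 3: AW = 0.19 * 70 * 10
Step 4: AW = 133.0 mm

133.0


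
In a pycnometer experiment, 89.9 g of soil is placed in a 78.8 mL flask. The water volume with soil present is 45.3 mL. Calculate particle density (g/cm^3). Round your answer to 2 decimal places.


Step 1: Volume of solids = flask volume - water volume with soil
Step 2: V_solids = 78.8 - 45.3 = 33.5 mL
Step 3: Particle density = mass / V_solids = 89.9 / 33.5 = 2.68 g/cm^3

2.68


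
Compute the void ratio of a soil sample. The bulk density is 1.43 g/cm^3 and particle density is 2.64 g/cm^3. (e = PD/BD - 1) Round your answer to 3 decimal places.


Step 1: e = PD / BD - 1
Step 2: e = 2.64 / 1.43 - 1
Step 3: e = 1.84615 - 1
Step 4: e = 0.846

0.846


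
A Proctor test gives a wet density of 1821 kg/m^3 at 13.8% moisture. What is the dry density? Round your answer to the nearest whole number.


Step 1: Dry density = wet density / (1 + w/100)
Step 2: Dry density = 1821 / (1 + 13.8/100)
Step 3: Dry density = 1821 / 1.138
Step 4: Dry density = 1600 kg/m^3

1600


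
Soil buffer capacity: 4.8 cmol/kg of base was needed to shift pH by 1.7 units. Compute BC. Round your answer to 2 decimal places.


Step 1: BC = change in base / change in pH
Step 2: BC = 4.8 / 1.7
Step 3: BC = 2.82 cmol/(kg*pH unit)

2.82


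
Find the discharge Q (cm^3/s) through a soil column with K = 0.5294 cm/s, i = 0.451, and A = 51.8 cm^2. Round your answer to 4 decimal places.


Step 1: Apply Darcy's law: Q = K * i * A
Step 2: Q = 0.5294 * 0.451 * 51.8
Step 3: Q = 12.3677 cm^3/s

12.3677


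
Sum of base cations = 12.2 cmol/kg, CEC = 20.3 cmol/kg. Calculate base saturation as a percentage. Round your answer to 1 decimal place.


Step 1: BS = 100 * (sum of bases) / CEC
Step 2: BS = 100 * 12.2 / 20.3
Step 3: BS = 60.1%

60.1


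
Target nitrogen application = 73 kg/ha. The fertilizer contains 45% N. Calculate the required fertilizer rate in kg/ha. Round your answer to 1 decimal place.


Step 1: Fertilizer rate = target N / (N content / 100)
Step 2: Rate = 73 / (45 / 100)
Step 3: Rate = 73 / 0.45
Step 4: Rate = 162.2 kg/ha

162.2


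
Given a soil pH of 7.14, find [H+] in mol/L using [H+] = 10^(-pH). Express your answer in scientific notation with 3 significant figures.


Step 1: [H+] = 10^(-pH)
Step 2: [H+] = 10^(-7.14)
Step 3: [H+] = 7.24e-08 mol/L

7.24e-08


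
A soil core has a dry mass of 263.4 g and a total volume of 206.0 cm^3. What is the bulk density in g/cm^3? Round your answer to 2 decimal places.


Step 1: Identify the formula: BD = dry mass / volume
Step 2: Substitute values: BD = 263.4 / 206.0
Step 3: BD = 1.28 g/cm^3

1.28


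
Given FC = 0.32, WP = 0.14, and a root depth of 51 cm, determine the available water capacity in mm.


Step 1: Available water = (FC - WP) * depth * 10
Step 2: AW = (0.32 - 0.14) * 51 * 10
Step 3: AW = 0.18 * 51 * 10
Step 4: AW = 91.8 mm

91.8


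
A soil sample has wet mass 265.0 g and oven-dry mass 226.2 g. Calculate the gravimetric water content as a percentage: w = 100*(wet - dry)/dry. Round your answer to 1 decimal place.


Step 1: Water mass = wet - dry = 265.0 - 226.2 = 38.8 g
Step 2: w = 100 * water mass / dry mass
Step 3: w = 100 * 38.8 / 226.2 = 17.2%

17.2


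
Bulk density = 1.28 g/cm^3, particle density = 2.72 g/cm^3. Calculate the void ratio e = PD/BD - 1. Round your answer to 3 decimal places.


Step 1: e = PD / BD - 1
Step 2: e = 2.72 / 1.28 - 1
Step 3: e = 2.125 - 1
Step 4: e = 1.125

1.125


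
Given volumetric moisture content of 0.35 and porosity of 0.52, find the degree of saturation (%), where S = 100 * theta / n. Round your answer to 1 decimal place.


Step 1: S = 100 * theta_v / n
Step 2: S = 100 * 0.35 / 0.52
Step 3: S = 67.3%

67.3


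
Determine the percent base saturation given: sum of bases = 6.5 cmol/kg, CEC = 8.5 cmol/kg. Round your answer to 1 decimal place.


Step 1: BS = 100 * (sum of bases) / CEC
Step 2: BS = 100 * 6.5 / 8.5
Step 3: BS = 76.5%

76.5


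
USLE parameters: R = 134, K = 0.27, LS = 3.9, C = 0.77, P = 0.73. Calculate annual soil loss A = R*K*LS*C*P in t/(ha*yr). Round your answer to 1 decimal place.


Step 1: A = R * K * LS * C * P
Step 2: R * K = 134 * 0.27 = 36.18
Step 3: (R*K) * LS = 36.18 * 3.9 = 141.102
Step 4: * C * P = 141.102 * 0.77 * 0.73 = 79.3
Step 5: A = 79.3 t/(ha*yr)

79.3


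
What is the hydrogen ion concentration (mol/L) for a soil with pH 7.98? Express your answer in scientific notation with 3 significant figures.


Step 1: [H+] = 10^(-pH)
Step 2: [H+] = 10^(-7.98)
Step 3: [H+] = 1.05e-08 mol/L

1.05e-08


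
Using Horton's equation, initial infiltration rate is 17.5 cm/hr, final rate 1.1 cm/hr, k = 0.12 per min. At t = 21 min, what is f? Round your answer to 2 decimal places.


Step 1: f = fc + (f0 - fc) * exp(-k * t)
Step 2: exp(-0.12 * 21) = 0.08046
Step 3: f = 1.1 + (17.5 - 1.1) * 0.08046
Step 4: f = 1.1 + 16.4 * 0.08046
Step 5: f = 2.42 cm/hr

2.42


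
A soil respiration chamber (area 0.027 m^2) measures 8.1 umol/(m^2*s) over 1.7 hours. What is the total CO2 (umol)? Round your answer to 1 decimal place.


Step 1: Convert time to seconds: 1.7 hr * 3600 = 6120.0 s
Step 2: Total = flux * area * time_s
Step 3: Total = 8.1 * 0.027 * 6120.0
Step 4: Total = 1338.4 umol

1338.4


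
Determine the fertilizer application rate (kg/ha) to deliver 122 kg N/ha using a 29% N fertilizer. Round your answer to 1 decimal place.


Step 1: Fertilizer rate = target N / (N content / 100)
Step 2: Rate = 122 / (29 / 100)
Step 3: Rate = 122 / 0.29
Step 4: Rate = 420.7 kg/ha

420.7


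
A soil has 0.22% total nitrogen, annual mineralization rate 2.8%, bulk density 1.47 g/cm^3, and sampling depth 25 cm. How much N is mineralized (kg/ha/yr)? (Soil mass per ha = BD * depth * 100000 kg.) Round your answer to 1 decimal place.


Step 1: Soil mass per ha = BD * depth * 100000 = 1.47 * 25 * 100000 = 3675000 kg
Step 2: Total N pool = soil mass * N%/100 = 3675000 * 0.22/100 = 8085.0 kg/ha
Step 3: N mineralized = N pool * rate%/100 = 8085.0 * 2.8/100 = 226.4 kg/ha/yr

226.4


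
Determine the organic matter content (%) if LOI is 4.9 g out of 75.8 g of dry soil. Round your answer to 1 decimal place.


Step 1: OM% = 100 * LOI / sample mass
Step 2: OM = 100 * 4.9 / 75.8
Step 3: OM = 6.5%

6.5


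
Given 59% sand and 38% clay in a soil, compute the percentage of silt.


Step 1: sand + silt + clay = 100%
Step 2: silt = 100 - sand - clay
Step 3: silt = 100 - 59 - 38
Step 4: silt = 3%

3


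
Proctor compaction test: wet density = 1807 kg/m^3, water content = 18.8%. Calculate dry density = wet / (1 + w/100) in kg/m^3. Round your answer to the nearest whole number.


Step 1: Dry density = wet density / (1 + w/100)
Step 2: Dry density = 1807 / (1 + 18.8/100)
Step 3: Dry density = 1807 / 1.188
Step 4: Dry density = 1521 kg/m^3

1521


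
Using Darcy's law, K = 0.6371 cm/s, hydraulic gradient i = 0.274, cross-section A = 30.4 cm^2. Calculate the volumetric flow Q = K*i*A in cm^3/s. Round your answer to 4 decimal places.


Step 1: Apply Darcy's law: Q = K * i * A
Step 2: Q = 0.6371 * 0.274 * 30.4
Step 3: Q = 5.3068 cm^3/s

5.3068


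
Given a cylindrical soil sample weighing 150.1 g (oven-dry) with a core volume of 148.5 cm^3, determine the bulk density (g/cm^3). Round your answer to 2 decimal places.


Step 1: Identify the formula: BD = dry mass / volume
Step 2: Substitute values: BD = 150.1 / 148.5
Step 3: BD = 1.01 g/cm^3

1.01


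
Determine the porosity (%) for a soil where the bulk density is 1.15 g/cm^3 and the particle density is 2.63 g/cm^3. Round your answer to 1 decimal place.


Step 1: Formula: n = 100 * (1 - BD / PD)
Step 2: n = 100 * (1 - 1.15 / 2.63)
Step 3: n = 100 * (1 - 0.43726)
Step 4: n = 56.3%

56.3


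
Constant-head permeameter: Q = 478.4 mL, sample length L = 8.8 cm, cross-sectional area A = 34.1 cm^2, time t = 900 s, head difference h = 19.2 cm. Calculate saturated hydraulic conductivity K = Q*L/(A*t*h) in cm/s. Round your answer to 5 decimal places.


Step 1: K = Q * L / (A * t * h)
Step 2: Numerator = 478.4 * 8.8 = 4209.92
Step 3: Denominator = 34.1 * 900 * 19.2 = 589248.0
Step 4: K = 4209.92 / 589248.0 = 0.00714 cm/s

0.00714


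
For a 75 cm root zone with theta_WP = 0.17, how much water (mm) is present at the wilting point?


Step 1: Water (mm) = theta_WP * depth * 10
Step 2: Water = 0.17 * 75 * 10
Step 3: Water = 127.5 mm

127.5


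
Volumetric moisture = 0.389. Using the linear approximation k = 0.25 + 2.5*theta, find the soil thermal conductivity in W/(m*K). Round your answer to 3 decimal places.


Step 1: k = 0.25 + 2.5 * theta
Step 2: k = 0.25 + 2.5 * 0.389
Step 3: k = 0.25 + 0.973
Step 4: k = 1.223 W/(m*K)

1.223


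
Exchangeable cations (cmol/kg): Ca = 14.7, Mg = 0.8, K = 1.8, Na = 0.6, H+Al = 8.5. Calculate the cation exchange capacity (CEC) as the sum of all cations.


Step 1: CEC = Ca + Mg + K + Na + (H+Al)
Step 2: CEC = 14.7 + 0.8 + 1.8 + 0.6 + 8.5
Step 3: CEC = 26.4 cmol/kg

26.4


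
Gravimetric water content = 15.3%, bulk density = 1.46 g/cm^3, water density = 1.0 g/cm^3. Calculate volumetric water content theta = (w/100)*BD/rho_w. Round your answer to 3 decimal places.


Step 1: theta = (w / 100) * BD / rho_w
Step 2: theta = (15.3 / 100) * 1.46 / 1.0
Step 3: theta = 0.153 * 1.46
Step 4: theta = 0.223

0.223


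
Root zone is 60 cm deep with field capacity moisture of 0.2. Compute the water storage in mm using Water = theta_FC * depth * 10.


Step 1: Water (mm) = theta_FC * depth (cm) * 10
Step 2: Water = 0.2 * 60 * 10
Step 3: Water = 120.0 mm

120.0


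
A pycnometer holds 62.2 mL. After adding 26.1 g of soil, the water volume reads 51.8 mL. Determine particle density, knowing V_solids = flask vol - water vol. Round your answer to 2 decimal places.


Step 1: Volume of solids = flask volume - water volume with soil
Step 2: V_solids = 62.2 - 51.8 = 10.4 mL
Step 3: Particle density = mass / V_solids = 26.1 / 10.4 = 2.51 g/cm^3

2.51


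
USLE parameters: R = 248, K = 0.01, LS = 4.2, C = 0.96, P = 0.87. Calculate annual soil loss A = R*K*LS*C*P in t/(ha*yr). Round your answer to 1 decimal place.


Step 1: A = R * K * LS * C * P
Step 2: R * K = 248 * 0.01 = 2.48
Step 3: (R*K) * LS = 2.48 * 4.2 = 10.416
Step 4: * C * P = 10.416 * 0.96 * 0.87 = 8.7
Step 5: A = 8.7 t/(ha*yr)

8.7


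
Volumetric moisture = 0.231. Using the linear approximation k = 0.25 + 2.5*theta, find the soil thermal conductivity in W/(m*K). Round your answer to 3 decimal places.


Step 1: k = 0.25 + 2.5 * theta
Step 2: k = 0.25 + 2.5 * 0.231
Step 3: k = 0.25 + 0.578
Step 4: k = 0.828 W/(m*K)

0.828


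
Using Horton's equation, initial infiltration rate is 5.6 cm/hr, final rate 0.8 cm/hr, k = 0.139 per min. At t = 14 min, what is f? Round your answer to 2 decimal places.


Step 1: f = fc + (f0 - fc) * exp(-k * t)
Step 2: exp(-0.139 * 14) = 0.142844
Step 3: f = 0.8 + (5.6 - 0.8) * 0.142844
Step 4: f = 0.8 + 4.8 * 0.142844
Step 5: f = 1.49 cm/hr

1.49


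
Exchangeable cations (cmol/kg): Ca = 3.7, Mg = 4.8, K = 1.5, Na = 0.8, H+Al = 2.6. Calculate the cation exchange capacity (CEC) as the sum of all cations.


Step 1: CEC = Ca + Mg + K + Na + (H+Al)
Step 2: CEC = 3.7 + 4.8 + 1.5 + 0.8 + 2.6
Step 3: CEC = 13.4 cmol/kg

13.4


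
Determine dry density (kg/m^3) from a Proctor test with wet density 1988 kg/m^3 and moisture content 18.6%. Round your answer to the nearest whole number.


Step 1: Dry density = wet density / (1 + w/100)
Step 2: Dry density = 1988 / (1 + 18.6/100)
Step 3: Dry density = 1988 / 1.186
Step 4: Dry density = 1676 kg/m^3

1676


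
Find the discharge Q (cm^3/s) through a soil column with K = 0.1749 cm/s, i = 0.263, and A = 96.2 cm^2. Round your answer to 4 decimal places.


Step 1: Apply Darcy's law: Q = K * i * A
Step 2: Q = 0.1749 * 0.263 * 96.2
Step 3: Q = 4.4251 cm^3/s

4.4251


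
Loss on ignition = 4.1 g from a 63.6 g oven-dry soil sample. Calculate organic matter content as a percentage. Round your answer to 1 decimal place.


Step 1: OM% = 100 * LOI / sample mass
Step 2: OM = 100 * 4.1 / 63.6
Step 3: OM = 6.4%

6.4


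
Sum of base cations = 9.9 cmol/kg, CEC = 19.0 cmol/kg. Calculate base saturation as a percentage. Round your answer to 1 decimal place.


Step 1: BS = 100 * (sum of bases) / CEC
Step 2: BS = 100 * 9.9 / 19.0
Step 3: BS = 52.1%

52.1


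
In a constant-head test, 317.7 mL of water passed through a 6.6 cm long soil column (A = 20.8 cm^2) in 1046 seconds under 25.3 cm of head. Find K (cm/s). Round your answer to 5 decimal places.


Step 1: K = Q * L / (A * t * h)
Step 2: Numerator = 317.7 * 6.6 = 2096.82
Step 3: Denominator = 20.8 * 1046 * 25.3 = 550447.04
Step 4: K = 2096.82 / 550447.04 = 0.00381 cm/s

0.00381


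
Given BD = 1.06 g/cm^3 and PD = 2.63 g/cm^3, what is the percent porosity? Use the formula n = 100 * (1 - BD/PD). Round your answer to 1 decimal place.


Step 1: Formula: n = 100 * (1 - BD / PD)
Step 2: n = 100 * (1 - 1.06 / 2.63)
Step 3: n = 100 * (1 - 0.40304)
Step 4: n = 59.7%

59.7


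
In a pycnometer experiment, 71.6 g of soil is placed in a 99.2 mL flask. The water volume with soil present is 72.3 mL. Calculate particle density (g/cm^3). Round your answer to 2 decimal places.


Step 1: Volume of solids = flask volume - water volume with soil
Step 2: V_solids = 99.2 - 72.3 = 26.9 mL
Step 3: Particle density = mass / V_solids = 71.6 / 26.9 = 2.66 g/cm^3

2.66


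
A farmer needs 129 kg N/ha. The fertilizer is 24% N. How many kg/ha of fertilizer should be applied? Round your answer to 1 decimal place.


Step 1: Fertilizer rate = target N / (N content / 100)
Step 2: Rate = 129 / (24 / 100)
Step 3: Rate = 129 / 0.24
Step 4: Rate = 537.5 kg/ha

537.5


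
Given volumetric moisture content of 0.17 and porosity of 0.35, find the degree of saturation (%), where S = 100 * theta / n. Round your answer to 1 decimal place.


Step 1: S = 100 * theta_v / n
Step 2: S = 100 * 0.17 / 0.35
Step 3: S = 48.6%

48.6


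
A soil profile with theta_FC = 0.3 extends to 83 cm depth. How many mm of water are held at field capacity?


Step 1: Water (mm) = theta_FC * depth (cm) * 10
Step 2: Water = 0.3 * 83 * 10
Step 3: Water = 249.0 mm

249.0


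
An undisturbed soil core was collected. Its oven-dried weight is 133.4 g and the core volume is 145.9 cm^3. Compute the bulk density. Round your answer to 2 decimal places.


Step 1: Identify the formula: BD = dry mass / volume
Step 2: Substitute values: BD = 133.4 / 145.9
Step 3: BD = 0.91 g/cm^3

0.91


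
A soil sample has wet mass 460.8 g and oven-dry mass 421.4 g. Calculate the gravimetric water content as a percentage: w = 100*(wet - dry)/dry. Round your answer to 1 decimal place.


Step 1: Water mass = wet - dry = 460.8 - 421.4 = 39.4 g
Step 2: w = 100 * water mass / dry mass
Step 3: w = 100 * 39.4 / 421.4 = 9.3%

9.3


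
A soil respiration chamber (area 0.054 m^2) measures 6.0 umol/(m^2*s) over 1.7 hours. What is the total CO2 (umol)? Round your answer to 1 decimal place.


Step 1: Convert time to seconds: 1.7 hr * 3600 = 6120.0 s
Step 2: Total = flux * area * time_s
Step 3: Total = 6.0 * 0.054 * 6120.0
Step 4: Total = 1982.9 umol

1982.9


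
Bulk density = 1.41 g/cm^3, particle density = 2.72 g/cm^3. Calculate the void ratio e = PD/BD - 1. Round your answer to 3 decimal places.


Step 1: e = PD / BD - 1
Step 2: e = 2.72 / 1.41 - 1
Step 3: e = 1.92908 - 1
Step 4: e = 0.929

0.929


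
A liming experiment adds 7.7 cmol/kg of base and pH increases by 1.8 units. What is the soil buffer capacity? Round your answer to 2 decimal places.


Step 1: BC = change in base / change in pH
Step 2: BC = 7.7 / 1.8
Step 3: BC = 4.28 cmol/(kg*pH unit)

4.28


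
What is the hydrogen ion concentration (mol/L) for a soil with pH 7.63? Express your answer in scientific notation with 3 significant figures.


Step 1: [H+] = 10^(-pH)
Step 2: [H+] = 10^(-7.63)
Step 3: [H+] = 2.34e-08 mol/L

2.34e-08


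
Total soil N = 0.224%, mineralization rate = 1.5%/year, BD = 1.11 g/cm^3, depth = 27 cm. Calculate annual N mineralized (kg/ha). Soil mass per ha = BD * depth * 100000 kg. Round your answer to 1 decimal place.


Step 1: Soil mass per ha = BD * depth * 100000 = 1.11 * 27 * 100000 = 2997000 kg
Step 2: Total N pool = soil mass * N%/100 = 2997000 * 0.224/100 = 6713.28 kg/ha
Step 3: N mineralized = N pool * rate%/100 = 6713.28 * 1.5/100 = 100.7 kg/ha/yr

100.7


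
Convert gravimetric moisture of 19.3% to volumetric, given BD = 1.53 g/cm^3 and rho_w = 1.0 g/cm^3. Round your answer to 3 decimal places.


Step 1: theta = (w / 100) * BD / rho_w
Step 2: theta = (19.3 / 100) * 1.53 / 1.0
Step 3: theta = 0.193 * 1.53
Step 4: theta = 0.295

0.295


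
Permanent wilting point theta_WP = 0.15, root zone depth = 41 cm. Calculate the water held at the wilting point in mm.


Step 1: Water (mm) = theta_WP * depth * 10
Step 2: Water = 0.15 * 41 * 10
Step 3: Water = 61.5 mm

61.5


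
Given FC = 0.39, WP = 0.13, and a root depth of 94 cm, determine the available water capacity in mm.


Step 1: Available water = (FC - WP) * depth * 10
Step 2: AW = (0.39 - 0.13) * 94 * 10
Step 3: AW = 0.26 * 94 * 10
Step 4: AW = 244.4 mm

244.4


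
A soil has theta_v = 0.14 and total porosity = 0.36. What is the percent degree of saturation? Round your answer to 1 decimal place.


Step 1: S = 100 * theta_v / n
Step 2: S = 100 * 0.14 / 0.36
Step 3: S = 38.9%

38.9


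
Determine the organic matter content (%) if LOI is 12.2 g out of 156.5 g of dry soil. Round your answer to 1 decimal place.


Step 1: OM% = 100 * LOI / sample mass
Step 2: OM = 100 * 12.2 / 156.5
Step 3: OM = 7.8%

7.8


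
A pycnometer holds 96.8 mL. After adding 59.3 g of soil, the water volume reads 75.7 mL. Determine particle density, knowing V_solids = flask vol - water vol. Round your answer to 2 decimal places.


Step 1: Volume of solids = flask volume - water volume with soil
Step 2: V_solids = 96.8 - 75.7 = 21.1 mL
Step 3: Particle density = mass / V_solids = 59.3 / 21.1 = 2.81 g/cm^3

2.81


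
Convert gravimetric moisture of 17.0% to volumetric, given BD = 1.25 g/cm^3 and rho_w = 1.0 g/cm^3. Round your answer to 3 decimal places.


Step 1: theta = (w / 100) * BD / rho_w
Step 2: theta = (17.0 / 100) * 1.25 / 1.0
Step 3: theta = 0.17 * 1.25
Step 4: theta = 0.213

0.213


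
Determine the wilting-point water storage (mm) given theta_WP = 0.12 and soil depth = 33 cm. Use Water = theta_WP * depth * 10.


Step 1: Water (mm) = theta_WP * depth * 10
Step 2: Water = 0.12 * 33 * 10
Step 3: Water = 39.6 mm

39.6


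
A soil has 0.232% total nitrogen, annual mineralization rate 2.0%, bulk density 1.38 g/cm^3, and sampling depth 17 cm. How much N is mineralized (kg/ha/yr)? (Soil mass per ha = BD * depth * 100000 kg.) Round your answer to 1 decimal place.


Step 1: Soil mass per ha = BD * depth * 100000 = 1.38 * 17 * 100000 = 2346000 kg
Step 2: Total N pool = soil mass * N%/100 = 2346000 * 0.232/100 = 5442.72 kg/ha
Step 3: N mineralized = N pool * rate%/100 = 5442.72 * 2.0/100 = 108.9 kg/ha/yr

108.9


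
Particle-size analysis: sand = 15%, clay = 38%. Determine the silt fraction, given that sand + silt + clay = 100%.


Step 1: sand + silt + clay = 100%
Step 2: silt = 100 - sand - clay
Step 3: silt = 100 - 15 - 38
Step 4: silt = 47%

47


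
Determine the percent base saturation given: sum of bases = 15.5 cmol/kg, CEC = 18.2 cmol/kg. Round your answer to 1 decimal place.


Step 1: BS = 100 * (sum of bases) / CEC
Step 2: BS = 100 * 15.5 / 18.2
Step 3: BS = 85.2%

85.2


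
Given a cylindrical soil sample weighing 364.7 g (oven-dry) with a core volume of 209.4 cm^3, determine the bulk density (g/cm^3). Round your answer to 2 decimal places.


Step 1: Identify the formula: BD = dry mass / volume
Step 2: Substitute values: BD = 364.7 / 209.4
Step 3: BD = 1.74 g/cm^3

1.74
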